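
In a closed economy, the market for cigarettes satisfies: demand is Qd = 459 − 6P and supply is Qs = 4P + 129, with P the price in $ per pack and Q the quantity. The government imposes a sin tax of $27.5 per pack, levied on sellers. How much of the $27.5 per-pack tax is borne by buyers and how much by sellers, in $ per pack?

Without the tax, 459 − 6P = 4P + 129 gives 10P = 330, so P* = $33 and Q* = 261.
With the tax collected from sellers, supply shifts: Qs = 4(P − 27.5) + 129.
New equilibrium: buyers pay $44, sellers receive $16.5, Q = 195. (Wedge: Pb − Ps = 27.5.)
Burden on buyers: $11; on sellers: $16.5. (They sum to $27.5.)
The less price-elastic side of the market bears the larger share of a per-unit tax.

Buyers bear $11 per pack; sellers bear $16.5 per pack.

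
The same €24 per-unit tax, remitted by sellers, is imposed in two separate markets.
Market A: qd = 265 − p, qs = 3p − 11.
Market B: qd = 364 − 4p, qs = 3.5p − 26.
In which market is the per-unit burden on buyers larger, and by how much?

Market A, by €6.8.

Market A: pre-tax p* = €69, q* = 196; post-tax q = 178; per-unit burden on buyers = €18.
Market B: pre-tax p* = €52, q* = 156; post-tax q = 111.2; per-unit burden on buyers = €11.2.
Difference: €18 vs €11.2 → market A is larger by €6.8.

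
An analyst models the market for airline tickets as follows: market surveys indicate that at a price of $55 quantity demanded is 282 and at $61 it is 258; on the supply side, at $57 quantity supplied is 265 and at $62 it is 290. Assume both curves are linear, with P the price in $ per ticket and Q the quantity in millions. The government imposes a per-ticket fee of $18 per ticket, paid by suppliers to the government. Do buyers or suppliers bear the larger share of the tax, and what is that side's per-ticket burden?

Buyers bear the larger share: $10 per ticket.

Demand slope: (258 − 282)/(61 − 55) = -4, so Qd = 502 − 4P.
Supply slope: (290 − 265)/(62 − 57) = 5, so Qs = 5P − 20.
Without the tax, 502 − 4P = 5P − 20 gives 9P = 522, so P* = $58 and Q* = 270.
With the tax collected from suppliers, supply shifts: Qs = 5(P − 18) − 20.
Solving gives Q = 230 with buyers paying $68 and suppliers receiving $50 (the $18 wedge).
Per-ticket burden: buyers $10, suppliers $8.
Buyers take the larger share because demand is less price-elastic here (demand slope 4 vs supply slope 5).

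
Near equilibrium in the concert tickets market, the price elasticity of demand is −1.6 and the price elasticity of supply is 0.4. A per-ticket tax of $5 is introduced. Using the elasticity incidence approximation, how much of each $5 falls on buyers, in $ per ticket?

Incidence ratio: buyers' share ≈ εs / (εs + |εd|) = 0.4 / (0.4 + 1.6) = 0.2.
So buyers bear ≈ 0.2 × $5 = $1; suppliers bear $4.

Buyers bear ≈ $1 per ticket.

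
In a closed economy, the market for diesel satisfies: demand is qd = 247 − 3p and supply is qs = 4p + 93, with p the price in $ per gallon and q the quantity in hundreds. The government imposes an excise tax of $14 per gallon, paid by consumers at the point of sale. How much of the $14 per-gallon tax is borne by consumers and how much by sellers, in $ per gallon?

Before the tax: set 247 − 3p = 4p + 93 → p* = $22, q* = 181.
With the tax collected from consumers, demand (in seller-price terms) shifts: qd = 247 − 3(p + 14).
Solving gives q = 157 with consumers paying $30 and sellers receiving $16 (the $14 wedge).
Burden on consumers: $8; on sellers: $6. (They sum to $14.)
The less price-elastic side of the market bears the larger share of a per-unit tax.

Consumers bear $8 per gallon; sellers bear $6 per gallon.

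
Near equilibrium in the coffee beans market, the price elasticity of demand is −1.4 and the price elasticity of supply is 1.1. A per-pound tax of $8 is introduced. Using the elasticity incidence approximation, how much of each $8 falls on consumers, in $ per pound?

Consumers bear ≈ $3.52 per pound.

Incidence ratio: consumers' share ≈ εs / (εs + |εd|) = 1.1 / (1.1 + 1.4) = 0.44.
So consumers bear ≈ 0.44 × $8 = $3.52; sellers bear $4.48.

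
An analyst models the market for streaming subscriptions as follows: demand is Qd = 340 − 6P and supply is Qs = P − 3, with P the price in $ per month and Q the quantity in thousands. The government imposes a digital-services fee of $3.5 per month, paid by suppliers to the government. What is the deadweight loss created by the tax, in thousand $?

Without the tax, 340 − 6P = P − 3 gives 7P = 343, so P* = $49 and Q* = 46.
With the tax collected from suppliers, supply shifts: Qs = (P − 3.5) − 3.
Solving gives Q = 43 with buyers paying $49.5 and suppliers receiving $46 (the $3.5 wedge).
Quantity falls by |ΔQ| = |46 − 43| = 3.
DWL = ½ · t · |ΔQ| = ½ · 3.5 · 3 = $5.25.

Deadweight loss = $5.25 thousand.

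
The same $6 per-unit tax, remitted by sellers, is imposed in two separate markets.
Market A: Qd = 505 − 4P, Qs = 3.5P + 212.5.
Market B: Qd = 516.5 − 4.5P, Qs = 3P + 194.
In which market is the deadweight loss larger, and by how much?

Market A: pre-tax P* = $39, Q* = 349; post-tax Q = 337.8; deadweight loss = $33.6.
Market B: pre-tax P* = $43, Q* = 323; post-tax Q = 312.2; deadweight loss = $32.4.
Difference: $33.6 vs $32.4 → market A is larger by $1.2.

Market A, by $1.2.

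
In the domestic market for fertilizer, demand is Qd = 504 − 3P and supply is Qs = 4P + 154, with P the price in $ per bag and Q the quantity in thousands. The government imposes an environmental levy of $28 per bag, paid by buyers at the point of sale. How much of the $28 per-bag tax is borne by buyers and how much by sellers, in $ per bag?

Buyers bear $16 per bag; sellers bear $12 per bag.

Before the tax: set 504 − 3P = 4P + 154 → P* = $50, Q* = 354.
With the tax collected from buyers, demand (in seller-price terms) shifts: Qd = 504 − 3(P + 28).
New equilibrium: buyers pay $66, sellers receive $38, Q = 306. (Wedge: Pb − Ps = 28.)
Burden on buyers: $16; on sellers: $12. (They sum to $28.)
The less price-elastic side of the market bears the larger share of a per-unit tax.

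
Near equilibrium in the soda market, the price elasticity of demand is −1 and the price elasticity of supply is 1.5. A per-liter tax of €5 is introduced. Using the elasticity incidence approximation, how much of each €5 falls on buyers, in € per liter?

Buyers bear ≈ €3 per liter.

Incidence ratio: buyers' share ≈ εs / (εs + |εd|) = 1.5 / (1.5 + 1) = 0.6.
So buyers bear ≈ 0.6 × €5 = €3; producers bear €2.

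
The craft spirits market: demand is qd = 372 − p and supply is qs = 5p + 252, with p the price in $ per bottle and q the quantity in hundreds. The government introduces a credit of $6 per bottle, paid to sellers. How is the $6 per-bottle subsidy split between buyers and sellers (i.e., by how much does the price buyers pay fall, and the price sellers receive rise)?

Before the subsidy: set 372 − p = 5p + 252 → p* = $20, q* = 352.
With a per-unit subsidy paid to sellers, each receives p + 6 per unit sold, so supply becomes qs = 5(p + 6) + 252.
New equilibrium: buyers pay $15, sellers receive $21, q = 357. (Wedge: pb − ps = −6.)
Gain to buyers: $5; to sellers: $1. (They sum to $6.)

Buyers gain $5 per bottle; sellers gain $1 per bottle.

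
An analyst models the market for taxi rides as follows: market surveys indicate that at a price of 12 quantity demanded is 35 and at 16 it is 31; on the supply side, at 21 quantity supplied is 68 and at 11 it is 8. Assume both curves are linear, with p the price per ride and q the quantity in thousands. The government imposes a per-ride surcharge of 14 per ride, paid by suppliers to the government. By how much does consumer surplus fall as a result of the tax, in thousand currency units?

Demand slope: (31 − 35)/(16 − 12) = -1, so qd = 47 − p.
Supply slope: (8 − 68)/(11 − 21) = 6, so qs = 6p − 58.
Without the tax, 47 − p = 6p − 58 gives 7p = 105, so p* = 15 and q* = 32.
With the tax collected from suppliers, supply shifts: qs = 6(p − 14) − 58.
New equilibrium: consumers pay 27, suppliers receive 13, q = 20. (Wedge: pb − ps = 14.)
ΔCS is the trapezoid between Q = 20 and Q = 32 of height 12: ½ · (32 + 20) · 12 = 312.

Consumer surplus falls by 312 thousand.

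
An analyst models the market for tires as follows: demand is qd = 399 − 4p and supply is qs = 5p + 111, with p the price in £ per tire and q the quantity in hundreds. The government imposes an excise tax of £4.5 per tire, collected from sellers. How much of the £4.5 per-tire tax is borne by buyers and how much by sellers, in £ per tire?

Without the tax, 399 − 4p = 5p + 111 gives 9p = 288, so p* = £32 and q* = 271.
With the tax collected from sellers, supply shifts: qs = 5(p − 4.5) + 111.
Solving gives q = 261 with buyers paying £34.5 and sellers receiving £30 (the £4.5 wedge).
Burden on buyers: £2.5; on sellers: £2. (They sum to £4.5.)
The less price-elastic side of the market bears the larger share of a per-unit tax.

Buyers bear £2.5 per tire; sellers bear £2 per tire.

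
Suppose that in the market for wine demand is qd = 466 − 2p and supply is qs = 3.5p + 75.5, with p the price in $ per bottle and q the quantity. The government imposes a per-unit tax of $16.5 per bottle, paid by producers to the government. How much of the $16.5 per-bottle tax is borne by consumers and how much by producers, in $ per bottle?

Consumers bear $10.5 per bottle; producers bear $6 per bottle.

Before the tax: set 466 − 2p = 3.5p + 75.5 → p* = $71, q* = 324.
With the tax collected from producers, supply shifts: qs = 3.5(p − 16.5) + 75.5.
Solving gives q = 303 with consumers paying $81.5 and producers receiving $65 (the $16.5 wedge).
Burden on consumers: $10.5; on producers: $6. (They sum to $16.5.)
The less price-elastic side of the market bears the larger share of a per-unit tax.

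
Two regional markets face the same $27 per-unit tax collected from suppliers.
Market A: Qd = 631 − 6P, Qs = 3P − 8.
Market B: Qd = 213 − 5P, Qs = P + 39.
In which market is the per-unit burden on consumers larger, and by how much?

Market A: pre-tax P* = $71, Q* = 205; post-tax Q = 151; per-unit burden on consumers = $9.
Market B: pre-tax P* = $29, Q* = 68; post-tax Q = 45.5; per-unit burden on consumers = $4.5.
Difference: $9 vs $4.5 → market A is larger by $4.5.

Market A, by $4.5.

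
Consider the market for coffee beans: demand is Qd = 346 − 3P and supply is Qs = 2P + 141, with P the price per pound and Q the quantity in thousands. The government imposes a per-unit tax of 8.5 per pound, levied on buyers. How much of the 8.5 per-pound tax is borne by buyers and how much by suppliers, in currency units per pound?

Before the tax: set 346 − 3P = 2P + 141 → P* = 41, Q* = 223.
With the tax collected from buyers, demand (in seller-price terms) shifts: Qd = 346 − 3(P + 8.5).
Solving gives Q = 212.8 with buyers paying 44.4 and suppliers receiving 35.9 (the 8.5 wedge).
Burden on buyers: 3.4; on suppliers: 5.1. (They sum to 8.5.)

Buyers bear 3.4 per pound; suppliers bear 5.1 per pound.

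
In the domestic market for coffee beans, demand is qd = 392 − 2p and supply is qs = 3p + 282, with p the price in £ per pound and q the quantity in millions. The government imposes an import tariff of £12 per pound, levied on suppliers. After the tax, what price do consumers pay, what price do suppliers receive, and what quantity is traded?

Consumers pay £29.2; suppliers receive £17.2; quantity = 333.6.

Without the tax, 392 − 2p = 3p + 282 gives 5p = 110, so p* = £22 and q* = 348.
With the tax collected from suppliers, supply shifts: qs = 3(p − 12) + 282.
Solving gives q = 333.6 with consumers paying £29.2 and suppliers receiving £17.2 (the £12 wedge).
The less price-elastic side of the market bears the larger share of a per-unit tax.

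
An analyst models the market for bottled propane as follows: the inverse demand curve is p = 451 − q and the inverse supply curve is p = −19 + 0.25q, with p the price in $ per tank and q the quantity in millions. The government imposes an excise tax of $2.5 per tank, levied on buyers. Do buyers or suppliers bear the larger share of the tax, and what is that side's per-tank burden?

Buyers bear the larger share: $2 per tank.

Rewrite in direct form: qd = 451 − p and qs = 4p + 76.
Without the tax, 451 − p = 4p + 76 gives 5p = 375, so p* = $75 and q* = 376.
With the tax collected from buyers, demand (in seller-price terms) shifts: qd = 451 − (p + 2.5).
Solving gives q = 374 with buyers paying $77 and suppliers receiving $74.5 (the $2.5 wedge).
Per-tank burden: buyers $2, suppliers $0.5.
Buyers take the larger share because demand is less price-elastic here (demand slope 1 vs supply slope 4).
The less price-elastic side of the market bears the larger share of a per-unit tax.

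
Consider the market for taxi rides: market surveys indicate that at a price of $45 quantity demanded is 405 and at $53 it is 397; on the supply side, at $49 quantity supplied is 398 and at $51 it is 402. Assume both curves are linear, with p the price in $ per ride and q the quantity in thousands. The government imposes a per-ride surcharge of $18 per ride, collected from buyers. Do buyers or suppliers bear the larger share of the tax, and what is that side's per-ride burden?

Demand slope: (397 − 405)/(53 − 45) = -1, so qd = 450 − p.
Supply slope: (402 − 398)/(51 − 49) = 2, so qs = 2p + 300.
Before the tax: set 450 − p = 2p + 300 → p* = $50, q* = 400.
With the tax collected from buyers, demand (in seller-price terms) shifts: qd = 450 − (p + 18).
New equilibrium: buyers pay $62, suppliers receive $44, q = 388. (Wedge: pb − ps = 18.)
Per-ride burden: buyers $12, suppliers $6.
Buyers take the larger share because demand is less price-elastic here (demand slope 1 vs supply slope 2).

Buyers bear the larger share: $12 per ride.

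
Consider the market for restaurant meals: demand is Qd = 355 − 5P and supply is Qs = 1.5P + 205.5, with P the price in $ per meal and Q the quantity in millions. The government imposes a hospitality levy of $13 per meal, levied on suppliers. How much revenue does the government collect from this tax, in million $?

Tax revenue = $2925 million.

Before the tax: set 355 − 5P = 1.5P + 205.5 → P* = $23, Q* = 240.
With the tax collected from suppliers, supply shifts: Qs = 1.5(P − 13) + 205.5.
New equilibrium: consumers pay $26, suppliers receive $13, Q = 225. (Wedge: Pb − Ps = 13.)
Revenue = t · Q = 13 · 225 = $2925.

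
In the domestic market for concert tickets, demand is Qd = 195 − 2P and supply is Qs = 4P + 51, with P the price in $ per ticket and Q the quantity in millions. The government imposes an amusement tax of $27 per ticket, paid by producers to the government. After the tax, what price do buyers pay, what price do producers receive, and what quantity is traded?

Before the tax: set 195 − 2P = 4P + 51 → P* = $24, Q* = 147.
With the tax collected from producers, supply shifts: Qs = 4(P − 27) + 51.
Solving gives Q = 111 with buyers paying $42 and producers receiving $15 (the $27 wedge).

Buyers pay $42; producers receive $15; quantity = 111.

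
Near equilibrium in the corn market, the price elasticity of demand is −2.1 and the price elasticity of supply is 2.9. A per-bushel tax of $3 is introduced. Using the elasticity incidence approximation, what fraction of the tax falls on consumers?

Consumers' share ≈ 0.58.

Incidence ratio: consumers' share ≈ εs / (εs + |εd|) = 2.9 / (2.9 + 2.1) = 0.58.
Supply is the more elastic side, so consumers bear the larger share.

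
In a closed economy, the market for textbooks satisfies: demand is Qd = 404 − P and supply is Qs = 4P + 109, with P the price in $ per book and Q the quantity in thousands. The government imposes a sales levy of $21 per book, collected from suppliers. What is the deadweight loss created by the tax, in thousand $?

Deadweight loss = $176.4 thousand.

Without the tax, 404 − P = 4P + 109 gives 5P = 295, so P* = $59 and Q* = 345.
With the tax collected from suppliers, supply shifts: Qs = 4(P − 21) + 109.
New equilibrium: consumers pay $75.8, suppliers receive $54.8, Q = 328.2. (Wedge: Pb − Ps = 21.)
Quantity falls by |ΔQ| = |345 − 328.2| = 16.8.
DWL = ½ · t · |ΔQ| = ½ · 21 · 16.8 = $176.4.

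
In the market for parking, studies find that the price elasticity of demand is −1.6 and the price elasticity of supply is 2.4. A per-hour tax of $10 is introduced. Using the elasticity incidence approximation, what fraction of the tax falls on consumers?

Consumers' share ≈ 0.6.

Incidence ratio: consumers' share ≈ εs / (εs + |εd|) = 2.4 / (2.4 + 1.6) = 0.6.
Supply is the more elastic side, so consumers bear the larger share.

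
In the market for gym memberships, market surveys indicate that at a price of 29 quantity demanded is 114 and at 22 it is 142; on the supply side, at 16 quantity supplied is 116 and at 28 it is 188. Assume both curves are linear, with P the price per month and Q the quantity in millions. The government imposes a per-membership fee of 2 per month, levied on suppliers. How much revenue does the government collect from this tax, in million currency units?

Tax revenue = 282.4 million.

Demand slope: (142 − 114)/(22 − 29) = -4, so Qd = 230 − 4P.
Supply slope: (188 − 116)/(28 − 16) = 6, so Qs = 6P + 20.
Without the tax, 230 − 4P = 6P + 20 gives 10P = 210, so P* = 21 and Q* = 146.
With the tax collected from suppliers, supply shifts: Qs = 6(P − 2) + 20.
New equilibrium: buyers pay 22.2, suppliers receive 20.2, Q = 141.2. (Wedge: Pb − Ps = 2.)
Revenue = t · Q = 2 · 141.2 = 282.4.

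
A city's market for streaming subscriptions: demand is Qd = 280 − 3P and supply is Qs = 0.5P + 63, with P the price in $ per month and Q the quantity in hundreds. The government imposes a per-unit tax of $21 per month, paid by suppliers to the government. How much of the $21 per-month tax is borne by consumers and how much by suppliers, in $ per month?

Consumers bear $3 per month; suppliers bear $18 per month.

Without the tax, 280 − 3P = 0.5P + 63 gives 3.5P = 217, so P* = $62 and Q* = 94.
With the tax collected from suppliers, supply shifts: Qs = 0.5(P − 21) + 63.
Solving gives Q = 85 with consumers paying $65 and suppliers receiving $44 (the $21 wedge).
Burden on consumers: $3; on suppliers: $18. (They sum to $21.)
The less price-elastic side of the market bears the larger share of a per-unit tax.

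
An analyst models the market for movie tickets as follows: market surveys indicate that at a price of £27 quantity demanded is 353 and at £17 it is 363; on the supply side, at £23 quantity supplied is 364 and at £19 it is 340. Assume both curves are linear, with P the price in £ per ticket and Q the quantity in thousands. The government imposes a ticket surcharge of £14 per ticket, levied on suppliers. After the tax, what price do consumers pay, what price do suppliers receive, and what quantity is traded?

Consumers pay £34; suppliers receive £20; quantity = 346.

Demand slope: (363 − 353)/(17 − 27) = -1, so Qd = 380 − P.
Supply slope: (340 − 364)/(19 − 23) = 6, so Qs = 6P + 226.
Before the tax: set 380 − P = 6P + 226 → P* = £22, Q* = 358.
With the tax collected from suppliers, supply shifts: Qs = 6(P − 14) + 226.
New equilibrium: consumers pay £34, suppliers receive £20, Q = 346. (Wedge: Pb − Ps = 14.)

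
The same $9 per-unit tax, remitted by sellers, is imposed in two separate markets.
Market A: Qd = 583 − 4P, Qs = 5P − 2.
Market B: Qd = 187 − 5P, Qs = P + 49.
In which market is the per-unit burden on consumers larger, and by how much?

Market A, by $3.5.

Market A: pre-tax P* = $65, Q* = 323; post-tax Q = 303; per-unit burden on consumers = $5.
Market B: pre-tax P* = $23, Q* = 72; post-tax Q = 64.5; per-unit burden on consumers = $1.5.
Difference: $5 vs $1.5 → market A is larger by $3.5.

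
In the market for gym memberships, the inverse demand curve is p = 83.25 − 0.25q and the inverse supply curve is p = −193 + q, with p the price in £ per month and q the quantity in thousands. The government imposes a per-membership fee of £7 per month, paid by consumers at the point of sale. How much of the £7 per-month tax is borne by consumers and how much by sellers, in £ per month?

Inverting to q(p) form: qd = 333 − 4p; qs = p + 193.
Before the tax: set 333 − 4p = p + 193 → p* = £28, q* = 221.
With the tax collected from consumers, demand (in seller-price terms) shifts: qd = 333 − 4(p + 7).
New equilibrium: consumers pay £29.4, sellers receive £22.4, q = 215.4. (Wedge: pb − ps = 7.)
Burden on consumers: £1.4; on sellers: £5.6. (They sum to £7.)
The less price-elastic side of the market bears the larger share of a per-unit tax.

Consumers bear £1.4 per month; sellers bear £5.6 per month.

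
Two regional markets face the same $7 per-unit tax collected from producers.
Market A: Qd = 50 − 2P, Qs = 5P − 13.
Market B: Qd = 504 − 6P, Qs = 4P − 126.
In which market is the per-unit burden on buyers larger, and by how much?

Market A, by $2.2.

Market A: pre-tax P* = $9, Q* = 32; post-tax Q = 22; per-unit burden on buyers = $5.
Market B: pre-tax P* = $63, Q* = 126; post-tax Q = 109.2; per-unit burden on buyers = $2.8.
Difference: $5 vs $2.8 → market A is larger by $2.2.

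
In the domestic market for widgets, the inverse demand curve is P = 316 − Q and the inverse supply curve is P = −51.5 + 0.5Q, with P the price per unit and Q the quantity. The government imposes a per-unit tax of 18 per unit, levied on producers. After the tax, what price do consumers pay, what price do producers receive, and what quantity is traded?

Consumers pay 83; producers receive 65; quantity = 233.

Inverting to Q(P) form: Qd = 316 − P; Qs = 2P + 103.
Without the tax, 316 − P = 2P + 103 gives 3P = 213, so P* = 71 and Q* = 245.
With the tax collected from producers, supply shifts: Qs = 2(P − 18) + 103.
Solving gives Q = 233 with consumers paying 83 and producers receiving 65 (the 18 wedge).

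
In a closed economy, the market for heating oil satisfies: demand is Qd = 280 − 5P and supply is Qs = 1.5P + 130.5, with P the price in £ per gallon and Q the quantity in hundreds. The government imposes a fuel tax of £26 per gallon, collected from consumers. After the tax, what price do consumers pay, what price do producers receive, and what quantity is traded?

Consumers pay £29; producers receive £3; quantity = 135.

Without the tax, 280 − 5P = 1.5P + 130.5 gives 6.5P = 149.5, so P* = £23 and Q* = 165.
With the tax collected from consumers, demand (in seller-price terms) shifts: Qd = 280 − 5(P + 26).
Solving gives Q = 135 with consumers paying £29 and producers receiving £3 (the £26 wedge).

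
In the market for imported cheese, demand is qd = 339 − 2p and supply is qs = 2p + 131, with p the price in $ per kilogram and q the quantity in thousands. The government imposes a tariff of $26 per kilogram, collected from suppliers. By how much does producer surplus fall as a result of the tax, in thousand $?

Before the tax: set 339 − 2p = 2p + 131 → p* = $52, q* = 235.
With the tax collected from suppliers, supply shifts: qs = 2(p − 26) + 131.
Solving gives q = 209 with buyers paying $65 and suppliers receiving $39 (the $26 wedge).
ΔPS is the trapezoid between Q = 209 and Q = 235 of height $13: ½ · (235 + 209) · 13 = $2886.

Producer surplus falls by $2886 thousand.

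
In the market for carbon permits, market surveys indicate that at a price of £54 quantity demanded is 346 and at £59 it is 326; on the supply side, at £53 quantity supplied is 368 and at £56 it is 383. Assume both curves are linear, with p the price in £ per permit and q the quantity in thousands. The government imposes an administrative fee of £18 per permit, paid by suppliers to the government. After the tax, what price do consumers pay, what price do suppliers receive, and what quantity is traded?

Demand slope: (326 − 346)/(59 − 54) = -4, so qd = 562 − 4p.
Supply slope: (383 − 368)/(56 − 53) = 5, so qs = 5p + 103.
Without the tax, 562 − 4p = 5p + 103 gives 9p = 459, so p* = £51 and q* = 358.
With the tax collected from suppliers, supply shifts: qs = 5(p − 18) + 103.
New equilibrium: consumers pay £61, suppliers receive £43, q = 318. (Wedge: pb − ps = 18.)

Consumers pay £61; suppliers receive £43; quantity = 318.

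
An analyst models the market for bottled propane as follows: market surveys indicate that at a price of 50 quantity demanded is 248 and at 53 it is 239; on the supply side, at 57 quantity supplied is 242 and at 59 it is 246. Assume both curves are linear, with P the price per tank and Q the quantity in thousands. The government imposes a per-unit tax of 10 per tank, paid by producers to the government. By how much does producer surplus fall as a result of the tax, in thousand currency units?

Demand slope: (239 − 248)/(53 − 50) = -3, so Qd = 398 − 3P.
Supply slope: (246 − 242)/(59 − 57) = 2, so Qs = 2P + 128.
Without the tax, 398 − 3P = 2P + 128 gives 5P = 270, so P* = 54 and Q* = 236.
With the tax collected from producers, supply shifts: Qs = 2(P − 10) + 128.
Solving gives Q = 224 with buyers paying 58 and producers receiving 48 (the 10 wedge).
ΔPS is the trapezoid between Q = 224 and Q = 236 of height 6: ½ · (236 + 224) · 6 = 1380.

Producer surplus falls by 1380 thousand.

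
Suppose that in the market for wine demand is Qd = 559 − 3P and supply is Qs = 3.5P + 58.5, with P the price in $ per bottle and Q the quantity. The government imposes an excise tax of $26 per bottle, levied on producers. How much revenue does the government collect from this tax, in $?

Before the tax: set 559 − 3P = 3.5P + 58.5 → P* = $77, Q* = 328.
With the tax collected from producers, supply shifts: Qs = 3.5(P − 26) + 58.5.
New equilibrium: consumers pay $91, producers receive $65, Q = 286. (Wedge: Pb − Ps = 26.)
Revenue = t · Q = 26 · 286 = $7436.

Tax revenue = $7436.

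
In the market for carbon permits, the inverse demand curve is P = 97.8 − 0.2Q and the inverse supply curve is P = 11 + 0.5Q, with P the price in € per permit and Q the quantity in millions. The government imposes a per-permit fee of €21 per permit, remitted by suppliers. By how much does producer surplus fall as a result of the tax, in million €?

Producer surplus falls by €1635 million.

Rewrite in direct form: Qd = 489 − 5P and Qs = 2P − 22.
Before the tax: set 489 − 5P = 2P − 22 → P* = €73, Q* = 124.
With the tax collected from suppliers, supply shifts: Qs = 2(P − 21) − 22.
New equilibrium: consumers pay €79, suppliers receive €58, Q = 94. (Wedge: Pb − Ps = 21.)
ΔPS is the trapezoid between Q = 94 and Q = 124 of height €15: ½ · (124 + 94) · 15 = €1635.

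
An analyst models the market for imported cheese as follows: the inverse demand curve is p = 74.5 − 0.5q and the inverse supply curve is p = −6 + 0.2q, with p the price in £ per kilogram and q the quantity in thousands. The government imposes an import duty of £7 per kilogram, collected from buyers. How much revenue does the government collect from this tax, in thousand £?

Inverting to q(p) form: qd = 149 − 2p; qs = 5p + 30.
Without the tax, 149 − 2p = 5p + 30 gives 7p = 119, so p* = £17 and q* = 115.
With the tax collected from buyers, demand (in seller-price terms) shifts: qd = 149 − 2(p + 7).
New equilibrium: buyers pay £22, suppliers receive £15, q = 105. (Wedge: pb − ps = 7.)
Revenue = t · Q = 7 · 105 = £735.

Tax revenue = £735 thousand.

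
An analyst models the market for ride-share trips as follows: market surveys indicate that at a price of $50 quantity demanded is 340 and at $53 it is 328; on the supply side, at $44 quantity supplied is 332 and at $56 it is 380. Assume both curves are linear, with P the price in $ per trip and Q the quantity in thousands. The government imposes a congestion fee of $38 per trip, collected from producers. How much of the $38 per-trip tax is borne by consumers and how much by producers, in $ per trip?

Consumers bear $19 per trip; producers bear $19 per trip.

Demand slope: (328 − 340)/(53 − 50) = -4, so Qd = 540 − 4P.
Supply slope: (380 − 332)/(56 − 44) = 4, so Qs = 4P + 156.
Without the tax, 540 − 4P = 4P + 156 gives 8P = 384, so P* = $48 and Q* = 348.
With the tax collected from producers, supply shifts: Qs = 4(P − 38) + 156.
New equilibrium: consumers pay $67, producers receive $29, Q = 272. (Wedge: Pb − Ps = 38.)
Burden on consumers: $19; on producers: $19. (They sum to $38.)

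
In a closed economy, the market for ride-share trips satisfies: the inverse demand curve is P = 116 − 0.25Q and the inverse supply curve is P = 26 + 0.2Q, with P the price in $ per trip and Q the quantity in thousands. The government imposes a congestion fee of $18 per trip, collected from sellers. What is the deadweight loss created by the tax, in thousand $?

Deadweight loss = $360 thousand.

Inverting to Q(P) form: Qd = 464 − 4P; Qs = 5P − 130.
Before the tax: set 464 − 4P = 5P − 130 → P* = $66, Q* = 200.
With the tax collected from sellers, supply shifts: Qs = 5(P − 18) − 130.
Solving gives Q = 160 with buyers paying $76 and sellers receiving $58 (the $18 wedge).
Quantity falls by |ΔQ| = |200 − 160| = 40.
DWL = ½ · t · |ΔQ| = ½ · 18 · 40 = $360.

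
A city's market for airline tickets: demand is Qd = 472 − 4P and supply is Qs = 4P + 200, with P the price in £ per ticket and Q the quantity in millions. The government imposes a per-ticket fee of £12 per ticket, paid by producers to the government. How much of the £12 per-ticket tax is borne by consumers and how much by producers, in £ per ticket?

Before the tax: set 472 − 4P = 4P + 200 → P* = £34, Q* = 336.
With the tax collected from producers, supply shifts: Qs = 4(P − 12) + 200.
New equilibrium: consumers pay £40, producers receive £28, Q = 312. (Wedge: Pb − Ps = 12.)
Burden on consumers: £6; on producers: £6. (They sum to £12.)

Consumers bear £6 per ticket; producers bear £6 per ticket.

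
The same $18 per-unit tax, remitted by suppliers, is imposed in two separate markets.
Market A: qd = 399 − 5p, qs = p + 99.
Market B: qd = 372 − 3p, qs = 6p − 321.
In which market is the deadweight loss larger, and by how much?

Market A: pre-tax p* = $50, q* = 149; post-tax q = 134; deadweight loss = $135.
Market B: pre-tax p* = $77, q* = 141; post-tax q = 105; deadweight loss = $324.
Difference: $135 vs $324 → market B is larger by $189.

Market B, by $189.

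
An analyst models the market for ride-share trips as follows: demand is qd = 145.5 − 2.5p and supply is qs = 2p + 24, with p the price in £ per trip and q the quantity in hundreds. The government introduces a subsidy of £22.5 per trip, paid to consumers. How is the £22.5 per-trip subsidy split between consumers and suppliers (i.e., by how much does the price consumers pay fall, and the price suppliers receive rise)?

Consumers gain £10 per trip; suppliers gain £12.5 per trip.

Before the subsidy: set 145.5 − 2.5p = 2p + 24 → p* = £27, q* = 78.
With a per-unit subsidy paid to consumers, each effectively pays p − 22.5, so demand becomes qd = 145.5 − 2.5(p − 22.5).
Solving gives q = 103 with consumers paying £17 and suppliers receiving £39.5 (the £22.5 wedge).
Gain to consumers: £10; to suppliers: £12.5. (They sum to £22.5.)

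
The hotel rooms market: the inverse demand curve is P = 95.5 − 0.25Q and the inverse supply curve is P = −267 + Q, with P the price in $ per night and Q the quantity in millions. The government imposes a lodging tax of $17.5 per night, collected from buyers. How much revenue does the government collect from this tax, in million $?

Tax revenue = $4830 million.

Inverting to Q(P) form: Qd = 382 − 4P; Qs = P + 267.
Without the tax, 382 − 4P = P + 267 gives 5P = 115, so P* = $23 and Q* = 290.
With the tax collected from buyers, demand (in seller-price terms) shifts: Qd = 382 − 4(P + 17.5).
Solving gives Q = 276 with buyers paying $26.5 and sellers receiving $9 (the $17.5 wedge).
Revenue = t · Q = 17.5 · 276 = $4830.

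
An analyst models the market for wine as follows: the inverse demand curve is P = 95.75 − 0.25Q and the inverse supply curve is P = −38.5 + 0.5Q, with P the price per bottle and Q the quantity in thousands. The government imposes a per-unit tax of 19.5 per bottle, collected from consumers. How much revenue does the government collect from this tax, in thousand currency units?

Tax revenue = 2983.5 thousand.

Inverting to Q(P) form: Qd = 383 − 4P; Qs = 2P + 77.
Before the tax: set 383 − 4P = 2P + 77 → P* = 51, Q* = 179.
With the tax collected from consumers, demand (in seller-price terms) shifts: Qd = 383 − 4(P + 19.5).
Solving gives Q = 153 with consumers paying 57.5 and suppliers receiving 38 (the 19.5 wedge).
Revenue = t · Q = 19.5 · 153 = 2983.5.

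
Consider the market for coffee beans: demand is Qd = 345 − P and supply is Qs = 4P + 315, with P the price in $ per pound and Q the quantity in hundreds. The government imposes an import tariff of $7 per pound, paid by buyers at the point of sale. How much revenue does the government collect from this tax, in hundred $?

Tax revenue = $2333.8 hundred.

Before the tax: set 345 − P = 4P + 315 → P* = $6, Q* = 339.
With the tax collected from buyers, demand (in seller-price terms) shifts: Qd = 345 − (P + 7).
Solving gives Q = 333.4 with buyers paying $11.6 and producers receiving $4.6 (the $7 wedge).
Revenue = t · Q = 7 · 333.4 = $2333.8.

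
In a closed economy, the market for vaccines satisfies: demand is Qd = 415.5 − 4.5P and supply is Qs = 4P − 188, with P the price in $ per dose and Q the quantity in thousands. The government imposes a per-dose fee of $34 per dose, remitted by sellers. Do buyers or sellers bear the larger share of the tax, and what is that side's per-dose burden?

Before the tax: set 415.5 − 4.5P = 4P − 188 → P* = $71, Q* = 96.
With the tax collected from sellers, supply shifts: Qs = 4(P − 34) − 188.
New equilibrium: buyers pay $87, sellers receive $53, Q = 24. (Wedge: Pb − Ps = 34.)
Per-dose burden: buyers $16, sellers $18.
Sellers take the larger share because supply is less price-elastic here (demand slope 4.5 vs supply slope 4).

Sellers bear the larger share: $18 per dose.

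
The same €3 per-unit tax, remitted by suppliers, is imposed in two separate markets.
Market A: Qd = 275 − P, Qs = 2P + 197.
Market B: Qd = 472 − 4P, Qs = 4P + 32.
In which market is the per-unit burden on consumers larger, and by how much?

Market A, by €0.5.

Market A: pre-tax P* = €26, Q* = 249; post-tax Q = 247; per-unit burden on consumers = €2.
Market B: pre-tax P* = €55, Q* = 252; post-tax Q = 246; per-unit burden on consumers = €1.5.
Difference: €2 vs €1.5 → market A is larger by €0.5.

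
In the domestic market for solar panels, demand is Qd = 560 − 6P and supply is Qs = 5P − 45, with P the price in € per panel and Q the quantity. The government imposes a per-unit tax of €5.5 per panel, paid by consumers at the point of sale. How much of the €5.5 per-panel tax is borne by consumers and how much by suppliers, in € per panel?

Consumers bear €2.5 per panel; suppliers bear €3 per panel.

Before the tax: set 560 − 6P = 5P − 45 → P* = €55, Q* = 230.
With the tax collected from consumers, demand (in seller-price terms) shifts: Qd = 560 − 6(P + 5.5).
New equilibrium: consumers pay €57.5, suppliers receive €52, Q = 215. (Wedge: Pb − Ps = 5.5.)
Burden on consumers: €2.5; on suppliers: €3. (They sum to €5.5.)
The less price-elastic side of the market bears the larger share of a per-unit tax.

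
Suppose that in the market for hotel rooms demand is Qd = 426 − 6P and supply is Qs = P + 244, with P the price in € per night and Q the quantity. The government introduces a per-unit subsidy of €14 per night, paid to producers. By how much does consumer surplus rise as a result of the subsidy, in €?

Before the subsidy: set 426 − 6P = P + 244 → P* = €26, Q* = 270.
With a per-unit subsidy paid to producers, each receives P + 14 per unit sold, so supply becomes Qs = (P + 14) + 244.
New equilibrium: buyers pay €24, producers receive €38, Q = 282. (Wedge: Pb − Ps = −14.)
ΔCS is the trapezoid between Q = 282 and Q = 270 of height €2: ½ · (270 + 282) · 2 = €552.

Consumer surplus rises by €552.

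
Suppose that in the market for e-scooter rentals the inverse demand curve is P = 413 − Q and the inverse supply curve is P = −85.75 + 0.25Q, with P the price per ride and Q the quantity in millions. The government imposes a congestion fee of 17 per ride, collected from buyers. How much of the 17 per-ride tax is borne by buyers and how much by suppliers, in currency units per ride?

Inverting to Q(P) form: Qd = 413 − P; Qs = 4P + 343.
Before the tax: set 413 − P = 4P + 343 → P* = 14, Q* = 399.
With the tax collected from buyers, demand (in seller-price terms) shifts: Qd = 413 − (P + 17).
Solving gives Q = 385.4 with buyers paying 27.6 and suppliers receiving 10.6 (the 17 wedge).
Burden on buyers: 13.6; on suppliers: 3.4. (They sum to 17.)
The less price-elastic side of the market bears the larger share of a per-unit tax.

Buyers bear 13.6 per ride; suppliers bear 3.4 per ride.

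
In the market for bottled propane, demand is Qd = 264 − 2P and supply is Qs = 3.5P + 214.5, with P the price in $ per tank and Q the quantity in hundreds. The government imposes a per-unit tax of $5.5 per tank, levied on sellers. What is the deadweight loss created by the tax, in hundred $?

Without the tax, 264 − 2P = 3.5P + 214.5 gives 5.5P = 49.5, so P* = $9 and Q* = 246.
With the tax collected from sellers, supply shifts: Qs = 3.5(P − 5.5) + 214.5.
New equilibrium: buyers pay $12.5, sellers receive $7, Q = 239. (Wedge: Pb − Ps = 5.5.)
Quantity falls by |ΔQ| = |246 − 239| = 7.
DWL = ½ · t · |ΔQ| = ½ · 5.5 · 7 = $19.25.

Deadweight loss = $19.25 hundred.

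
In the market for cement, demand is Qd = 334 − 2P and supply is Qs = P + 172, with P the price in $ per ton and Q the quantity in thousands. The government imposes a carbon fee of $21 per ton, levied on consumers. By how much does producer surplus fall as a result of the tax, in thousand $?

Without the tax, 334 − 2P = P + 172 gives 3P = 162, so P* = $54 and Q* = 226.
With the tax collected from consumers, demand (in seller-price terms) shifts: Qd = 334 − 2(P + 21).
New equilibrium: consumers pay $61, sellers receive $40, Q = 212. (Wedge: Pb − Ps = 21.)
ΔPS is the trapezoid between Q = 212 and Q = 226 of height $14: ½ · (226 + 212) · 14 = $3066.

Producer surplus falls by $3066 thousand.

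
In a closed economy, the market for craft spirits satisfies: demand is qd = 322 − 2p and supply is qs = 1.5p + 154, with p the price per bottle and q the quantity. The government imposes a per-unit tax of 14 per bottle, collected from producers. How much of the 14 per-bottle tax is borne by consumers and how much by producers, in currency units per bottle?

Without the tax, 322 − 2p = 1.5p + 154 gives 3.5p = 168, so p* = 48 and q* = 226.
With the tax collected from producers, supply shifts: qs = 1.5(p − 14) + 154.
New equilibrium: consumers pay 54, producers receive 40, q = 214. (Wedge: pb − ps = 14.)
Burden on consumers: 6; on producers: 8. (They sum to 14.)
The less price-elastic side of the market bears the larger share of a per-unit tax.

Consumers bear 6 per bottle; producers bear 8 per bottle.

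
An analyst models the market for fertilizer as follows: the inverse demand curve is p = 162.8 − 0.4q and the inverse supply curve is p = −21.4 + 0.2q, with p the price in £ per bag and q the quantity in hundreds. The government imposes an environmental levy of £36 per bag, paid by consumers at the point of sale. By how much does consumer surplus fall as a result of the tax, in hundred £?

Consumer surplus falls by £6648 hundred.

Rewrite in direct form: qd = 407 − 2.5p and qs = 5p + 107.
Without the tax, 407 − 2.5p = 5p + 107 gives 7.5p = 300, so p* = £40 and q* = 307.
With the tax collected from consumers, demand (in seller-price terms) shifts: qd = 407 − 2.5(p + 36).
New equilibrium: consumers pay £64, sellers receive £28, q = 247. (Wedge: pb − ps = 36.)
ΔCS is the trapezoid between Q = 247 and Q = 307 of height £24: ½ · (307 + 247) · 24 = £6648.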